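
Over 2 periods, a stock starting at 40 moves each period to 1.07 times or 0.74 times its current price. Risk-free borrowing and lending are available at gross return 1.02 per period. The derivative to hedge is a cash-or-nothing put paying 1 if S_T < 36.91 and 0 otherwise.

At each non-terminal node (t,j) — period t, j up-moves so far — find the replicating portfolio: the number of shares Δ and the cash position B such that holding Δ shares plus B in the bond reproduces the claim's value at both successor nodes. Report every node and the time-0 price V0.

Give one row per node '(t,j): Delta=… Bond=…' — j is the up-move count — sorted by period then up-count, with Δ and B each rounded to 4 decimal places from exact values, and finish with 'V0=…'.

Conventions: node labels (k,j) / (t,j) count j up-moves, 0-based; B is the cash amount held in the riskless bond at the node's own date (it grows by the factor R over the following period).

(0,0): Delta=-0.0630 Bond=2.7899
(1,0): Delta=0.0000 Bond=0.9804
(1,1): Delta=-0.0708 Bond=3.1788
V0=0.2692

Risk-neutral probability p* = (R−d)/(u−d) = (1.02−0.74)/(1.07−0.74) = 0.8485.
At maturity the claim pays: V(2,0)=1.0000, V(2,1)=1.0000, V(2,2)=0.0000
  t=1,j=0: stock 29.6000 → up 31.6720 (V=1.0000), down 21.9040 (V=1.0000). Price 0.9804; hedge Δ=0.0000, bond B=0.9804.
  t=1,j=1: stock 42.8000 → up 45.7960 (V=0.0000), down 31.6720 (V=1.0000). Price 0.1485; hedge Δ=-0.0708, bond B=3.1788.
  t=0,j=0: stock 40.0000 → up 42.8000 (V=0.1485), down 29.6000 (V=0.9804). Price 0.2692; hedge Δ=-0.0630, bond B=2.7899.
Sanity check at the root: Δ(0,0)·S0 + B(0,0) reproduces V0 = 0.2692.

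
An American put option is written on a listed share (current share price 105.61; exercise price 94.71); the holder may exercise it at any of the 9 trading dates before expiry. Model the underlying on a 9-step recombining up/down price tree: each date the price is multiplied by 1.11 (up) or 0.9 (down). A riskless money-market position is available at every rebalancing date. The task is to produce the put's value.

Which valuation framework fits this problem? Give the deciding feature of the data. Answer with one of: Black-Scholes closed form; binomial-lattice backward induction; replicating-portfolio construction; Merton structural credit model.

framework: binomial-lattice backward induction

Key observation: early exercise of the strike-94.71 put must be checked at each of the 9 dates (spot 105.61), which forces a node-by-node comparison of intrinsic and continuation value backward from expiry.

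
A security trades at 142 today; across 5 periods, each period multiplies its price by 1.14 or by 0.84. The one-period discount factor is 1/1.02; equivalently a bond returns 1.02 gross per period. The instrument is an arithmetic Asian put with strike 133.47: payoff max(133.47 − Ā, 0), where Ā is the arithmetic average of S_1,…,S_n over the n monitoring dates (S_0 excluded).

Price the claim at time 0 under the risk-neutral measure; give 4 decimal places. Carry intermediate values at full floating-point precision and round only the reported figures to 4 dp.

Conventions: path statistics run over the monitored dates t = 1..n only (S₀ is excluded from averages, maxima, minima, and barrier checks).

With p* = (R−d)/(u−d) = 0.6000, sum probability × payoff across the paths and divide by R^5.
Enumerate all 2^5 = 32 price paths (U = up ×1.14, D = down ×0.84); each path with k up-moves has probability p*^k·(1−p*)^(5−k).
DDDDD: Ā=86.7446, payoff=46.7254, prob=0.010240
UDDDD: Ā=117.7248, payoff=15.7452, prob=0.015360
DUDDD: Ā=109.2048, payoff=24.2652, prob=0.015360
UUDDD: Ā=148.2065, payoff=0.0000, prob=0.023040
DDUDD: Ā=102.0480, payoff=31.4220, prob=0.015360
UDUDD: Ā=138.4937, payoff=0.0000, prob=0.023040
DUUDD: Ā=129.9737, payoff=3.4963, prob=0.023040
UUUDD: Ā=176.3929, payoff=0.0000, prob=0.034560
DDDUD: Ā=96.0363, payoff=37.4337, prob=0.015360
UDDUD: Ā=130.3350, payoff=3.1350, prob=0.023040
DUDUD: Ā=121.8150, payoff=11.6550, prob=0.023040
UUDUD: Ā=165.3203, payoff=0.0000, prob=0.034560
DDUUD: Ā=114.6582, payoff=18.8118, prob=0.023040
UDUUD: Ā=155.6075, payoff=0.0000, prob=0.034560
DUUUD: Ā=147.0875, payoff=0.0000, prob=0.034560
UUUUD: Ā=199.6188, payoff=0.0000, prob=0.051840
DDDDU: Ā=90.9865, payoff=42.4835, prob=0.015360
UDDDU: Ā=123.4816, payoff=9.9884, prob=0.023040
DUDDU: Ā=114.9616, payoff=18.5084, prob=0.023040
UUDDU: Ā=156.0194, payoff=0.0000, prob=0.034560
DDUDU: Ā=107.8048, payoff=25.6652, prob=0.023040
UDUDU: Ā=146.3066, payoff=0.0000, prob=0.034560
DUUDU: Ā=137.7866, payoff=0.0000, prob=0.034560
UUUDU: Ā=186.9960, payoff=0.0000, prob=0.051840
DDDUU: Ā=101.7931, payoff=31.6769, prob=0.023040
UDDUU: Ā=138.1478, payoff=0.0000, prob=0.034560
DUDUU: Ā=129.6278, payoff=3.8422, prob=0.034560
UUDUU: Ā=175.9234, payoff=0.0000, prob=0.051840
DDUUU: Ā=122.4710, payoff=10.9990, prob=0.034560
UDUUU: Ā=166.2106, payoff=0.0000, prob=0.051840
DUUUU: Ā=157.6906, payoff=0.0000, prob=0.051840
UUUUU: Ā=214.0087, payoff=0.0000, prob=0.077760
Price = Σ prob·payoff / R^5 = 6.148576 / 1.104081 = 5.5690

price = 5.5690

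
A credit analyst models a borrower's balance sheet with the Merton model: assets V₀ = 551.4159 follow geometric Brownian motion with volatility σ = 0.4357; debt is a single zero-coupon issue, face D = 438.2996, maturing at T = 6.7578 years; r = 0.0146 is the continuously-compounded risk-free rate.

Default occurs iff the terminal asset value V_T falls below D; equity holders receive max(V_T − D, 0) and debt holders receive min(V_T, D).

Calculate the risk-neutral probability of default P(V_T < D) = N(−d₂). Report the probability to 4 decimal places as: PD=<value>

PD=0.6089

Apply the equity-as-call identities (strike 438.2996, horizon 6.7578 years):
d₁ = [ln(V₀/D) + (r + σ²/2)T] / (σ√T)
   = [ln(551.4159/438.2996) + (0.0146 + 0.5·0.4357²)·6.7578] / (0.4357·√6.7578)
   = [0.229587 + 0.740096] / 1.132636 = 0.856129
d₂ = d₁ − σ√T = 0.856129 − 1.132636 = -0.276507
risk-neutral PD = N(−d₂) = N(0.276507) = 0.608921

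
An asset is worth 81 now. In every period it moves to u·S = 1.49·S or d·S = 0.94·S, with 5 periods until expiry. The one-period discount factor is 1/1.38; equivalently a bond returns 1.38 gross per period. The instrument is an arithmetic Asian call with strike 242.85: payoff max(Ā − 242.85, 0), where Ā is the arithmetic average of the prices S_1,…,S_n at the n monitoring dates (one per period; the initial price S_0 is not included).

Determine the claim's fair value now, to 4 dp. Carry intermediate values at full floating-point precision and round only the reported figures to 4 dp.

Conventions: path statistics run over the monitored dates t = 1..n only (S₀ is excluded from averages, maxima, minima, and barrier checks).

price = 4.9823

Risk-neutral up-probability p* = (R−d)/(u−d) = (1.38−0.94)/(1.49−0.94) = 0.8000; the claim prices as the p*-weighted sum of path payoffs discounted by R^5.
Enumerate all 2^5 = 32 price paths (U = up ×1.49, D = down ×0.94); each path with k up-moves has probability p*^k·(1−p*)^(5−k).
DDDDD: Ā=67.5352, payoff=0.0000, prob=0.000320
UDDDD: Ā=107.0504, payoff=0.0000, prob=0.001280
DUDDD: Ā=98.1404, payoff=0.0000, prob=0.001280
UUDDD: Ā=155.5630, payoff=0.0000, prob=0.005120
DDUDD: Ā=89.7650, payoff=0.0000, prob=0.001280
UDUDD: Ā=142.2871, payoff=0.0000, prob=0.005120
DUUDD: Ā=133.3771, payoff=0.0000, prob=0.005120
UUUDD: Ā=211.4169, payoff=0.0000, prob=0.020480
DDDUD: Ā=81.8921, payoff=0.0000, prob=0.001280
UDDUD: Ā=129.8077, payoff=0.0000, prob=0.005120
DUDUD: Ā=120.8977, payoff=0.0000, prob=0.005120
UUDUD: Ā=191.6358, payoff=0.0000, prob=0.020480
DDUUD: Ā=112.5223, payoff=0.0000, prob=0.005120
UDUUD: Ā=178.3599, payoff=0.0000, prob=0.020480
DUUUD: Ā=169.4499, payoff=0.0000, prob=0.020480
UUUUD: Ā=268.5961, payoff=25.7461, prob=0.081920
DDDDU: Ā=74.4916, payoff=0.0000, prob=0.001280
UDDDU: Ā=118.0772, payoff=0.0000, prob=0.005120
DUDDU: Ā=109.1672, payoff=0.0000, prob=0.005120
UUDDU: Ā=173.0416, payoff=0.0000, prob=0.020480
DDUDU: Ā=100.7918, payoff=0.0000, prob=0.005120
UDUDU: Ā=159.7657, payoff=0.0000, prob=0.020480
DUUDU: Ā=150.8557, payoff=0.0000, prob=0.020480
UUUDU: Ā=239.1223, payoff=0.0000, prob=0.081920
DDDUU: Ā=92.9189, payoff=0.0000, prob=0.005120
UDDUU: Ā=147.2863, payoff=0.0000, prob=0.020480
DUDUU: Ā=138.3763, payoff=0.0000, prob=0.020480
UUDUU: Ā=219.3412, payoff=0.0000, prob=0.081920
DDUUU: Ā=130.0009, payoff=0.0000, prob=0.020480
UDUUU: Ā=206.0653, payoff=0.0000, prob=0.081920
DUUUU: Ā=197.1553, payoff=0.0000, prob=0.081920
UUUUU: Ā=312.5121, payoff=69.6621, prob=0.327680
Price = Σ prob·payoff / R^5 = 24.935999 / 5.004900 = 4.9823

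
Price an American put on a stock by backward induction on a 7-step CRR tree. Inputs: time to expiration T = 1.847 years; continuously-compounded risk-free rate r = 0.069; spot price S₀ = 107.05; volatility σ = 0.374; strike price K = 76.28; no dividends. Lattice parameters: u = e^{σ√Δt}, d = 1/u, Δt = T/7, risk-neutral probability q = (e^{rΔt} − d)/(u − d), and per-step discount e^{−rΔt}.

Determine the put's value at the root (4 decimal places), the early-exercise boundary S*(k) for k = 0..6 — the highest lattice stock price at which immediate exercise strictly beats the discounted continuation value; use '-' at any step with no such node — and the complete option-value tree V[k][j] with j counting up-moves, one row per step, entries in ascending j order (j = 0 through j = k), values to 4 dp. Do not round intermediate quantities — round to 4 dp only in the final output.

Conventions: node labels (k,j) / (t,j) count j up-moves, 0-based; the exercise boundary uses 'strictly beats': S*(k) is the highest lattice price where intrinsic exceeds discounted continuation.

Δt=0.26386, u=1.21181, d=0.82521, q=0.49964, disc=e^(-rΔt)=0.98196
k=7 terminal: V=max(K-S,0) → 48.3833 35.3144 16.1230 0.0000 0.0000 0.0000 0.0000 0.0000
k=6: j=0 S=33.8054 intr=42.4746 cont=41.0984 V=42.4746[EX]; j=1 S=49.6424 intr=26.6376 cont=25.2614 V=26.6376[EX]; j=2 S=72.8987 intr=3.3813 cont=7.9217 V=7.9217[hold]; j=3 S=107.0500 intr=0.0000 cont=0.0000 V=0.0000[hold]; j=4 S=157.2004 intr=0.0000 cont=0.0000 V=0.0000[hold]; j=5 S=230.8451 intr=0.0000 cont=0.0000 V=0.0000[hold]; j=6 S=338.9905 intr=0.0000 cont=0.0000 V=0.0000[hold]  S*(6)=49.6424
k=5: j=0 S=40.9656 intr=35.3144 cont=33.9382 V=35.3144[EX]; j=1 S=60.1570 intr=16.1230 cont=16.9744 V=16.9744[hold]; j=2 S=88.3391 intr=0.0000 cont=3.8922 V=3.8922[hold]; j=3 S=129.7239 intr=0.0000 cont=0.0000 V=0.0000[hold]; j=4 S=190.4965 intr=0.0000 cont=0.0000 V=0.0000[hold]; j=5 S=279.7397 intr=0.0000 cont=0.0000 V=0.0000[hold]  S*(5)=40.9656
k=4: j=0 S=49.6424 intr=26.6376 cont=25.6791 V=26.6376[EX]; j=1 S=72.8987 intr=3.3813 cont=10.2496 V=10.2496[hold]; j=2 S=107.0500 intr=0.0000 cont=1.9123 V=1.9123[hold]; j=3 S=157.2004 intr=0.0000 cont=0.0000 V=0.0000[hold]; j=4 S=230.8451 intr=0.0000 cont=0.0000 V=0.0000[hold]  S*(4)=49.6424
k=3: j=0 S=60.1570 intr=16.1230 cont=18.1166 V=18.1166[hold]; j=1 S=88.3391 intr=0.0000 cont=5.9742 V=5.9742[hold]; j=2 S=129.7239 intr=0.0000 cont=0.9396 V=0.9396[hold]; j=3 S=190.4965 intr=0.0000 cont=0.0000 V=0.0000[hold]  S*(3)=-
k=2: j=0 S=72.8987 intr=3.3813 cont=11.8323 V=11.8323[hold]; j=1 S=107.0500 intr=0.0000 cont=3.3963 V=3.3963[hold]; j=2 S=157.2004 intr=0.0000 cont=0.4616 V=0.4616[hold]  S*(2)=-
k=1: j=0 S=88.3391 intr=0.0000 cont=7.4799 V=7.4799[hold]; j=1 S=129.7239 intr=0.0000 cont=1.8952 V=1.8952[hold]  S*(1)=-
k=0: j=0 S=107.0500 intr=0.0000 cont=4.6049 V=4.6049[hold]  S*(0)=-

price = 4.6049
boundary = - - - - 49.6424 40.9656 49.6424
tree:
4.6049
7.4799 1.8952
11.8323 3.3963 0.4616
18.1166 5.9742 0.9396 0.0000
26.6376 10.2496 1.9123 0.0000 0.0000
35.3144 16.9744 3.8922 0.0000 0.0000 0.0000
42.4746 26.6376 7.9217 0.0000 0.0000 0.0000 0.0000
48.3833 35.3144 16.1230 0.0000 0.0000 0.0000 0.0000 0.0000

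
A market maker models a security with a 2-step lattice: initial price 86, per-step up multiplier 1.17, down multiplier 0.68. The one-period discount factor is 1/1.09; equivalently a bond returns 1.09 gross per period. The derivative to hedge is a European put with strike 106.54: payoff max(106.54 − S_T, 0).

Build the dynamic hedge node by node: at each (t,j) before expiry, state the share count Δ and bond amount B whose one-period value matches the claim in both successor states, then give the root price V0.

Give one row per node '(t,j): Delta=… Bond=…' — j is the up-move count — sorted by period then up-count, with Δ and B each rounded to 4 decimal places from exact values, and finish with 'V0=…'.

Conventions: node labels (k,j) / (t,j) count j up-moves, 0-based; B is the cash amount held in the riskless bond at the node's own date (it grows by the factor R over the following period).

Since d<R<u, set p* = (R−d)/(u−d) = 0.8367; price each node as the discounted p*-expectation of its children.
At maturity the claim pays: V(2,0)=66.7736, V(2,1)=38.1184, V(2,2)=0.0000
  t=1,j=0: stock 58.4800 → up 68.4216 (V=38.1184), down 39.7664 (V=66.7736). Price 39.2631; hedge Δ=-1.0000, bond B=97.7431.
  t=1,j=1: stock 100.6200 → up 117.7254 (V=0.0000), down 68.4216 (V=38.1184). Price 5.7096; hedge Δ=-0.7731, bond B=83.5022.
  t=0,j=0: stock 86.0000 → up 100.6200 (V=5.7096), down 58.4800 (V=39.2631). Price 10.2639; hedge Δ=-0.7962, bond B=78.7406.
Sanity check at the root: Δ(0,0)·S0 + B(0,0) reproduces V0 = 10.2639.

(0,0): Delta=-0.7962 Bond=78.7406
(1,0): Delta=-1.0000 Bond=97.7431
(1,1): Delta=-0.7731 Bond=83.5022
V0=10.2639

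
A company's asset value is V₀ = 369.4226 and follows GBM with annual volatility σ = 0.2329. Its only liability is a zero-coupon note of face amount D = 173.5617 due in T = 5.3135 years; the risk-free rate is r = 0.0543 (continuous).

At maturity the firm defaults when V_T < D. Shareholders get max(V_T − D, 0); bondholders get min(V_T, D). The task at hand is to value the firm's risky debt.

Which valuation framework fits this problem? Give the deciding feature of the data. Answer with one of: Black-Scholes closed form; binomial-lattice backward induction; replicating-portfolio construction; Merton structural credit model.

Key observation: the asked-for credit quantity lives on the firm's capital structure — asset value, asset volatility, debt face 173.5617 — which is the structural model's domain.

framework: Merton structural credit model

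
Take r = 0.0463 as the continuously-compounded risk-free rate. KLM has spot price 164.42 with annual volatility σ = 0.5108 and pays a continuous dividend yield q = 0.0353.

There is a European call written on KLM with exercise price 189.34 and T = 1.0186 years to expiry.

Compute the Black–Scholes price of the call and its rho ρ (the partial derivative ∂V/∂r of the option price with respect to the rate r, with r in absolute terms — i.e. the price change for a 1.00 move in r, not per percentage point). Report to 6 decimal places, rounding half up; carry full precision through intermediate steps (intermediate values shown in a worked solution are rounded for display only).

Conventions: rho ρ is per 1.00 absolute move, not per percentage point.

price = 24.563279
ρ = 56.132696

σ√T = 0.5108·√1.0186 = 0.515529
d₁ = (ln(S/K) + (r−q+σ²/2)T) / (σ√T) = (ln(164.42/189.34) + (0.0463−0.0353+0.5108²/2)·1.0186) / 0.515529 = (-0.141120 + 0.144089) / 0.515529 = 0.005760
d₂ = d₁ − σ√T = 0.005760 − 0.515529 = -0.509769
e^{−rT} = 0.953934
e^{−qT} = 0.964682
N(d₁) = 0.502298,  N(d₂) = 0.305107
Call price V = S·e^{−qT}·N(d₁) − K·e^{−rT}·N(d₂) = 79.670972 − 55.107693 = 24.563279
ρ = K·T·e^{−rT}·N(d₂) = 56.132696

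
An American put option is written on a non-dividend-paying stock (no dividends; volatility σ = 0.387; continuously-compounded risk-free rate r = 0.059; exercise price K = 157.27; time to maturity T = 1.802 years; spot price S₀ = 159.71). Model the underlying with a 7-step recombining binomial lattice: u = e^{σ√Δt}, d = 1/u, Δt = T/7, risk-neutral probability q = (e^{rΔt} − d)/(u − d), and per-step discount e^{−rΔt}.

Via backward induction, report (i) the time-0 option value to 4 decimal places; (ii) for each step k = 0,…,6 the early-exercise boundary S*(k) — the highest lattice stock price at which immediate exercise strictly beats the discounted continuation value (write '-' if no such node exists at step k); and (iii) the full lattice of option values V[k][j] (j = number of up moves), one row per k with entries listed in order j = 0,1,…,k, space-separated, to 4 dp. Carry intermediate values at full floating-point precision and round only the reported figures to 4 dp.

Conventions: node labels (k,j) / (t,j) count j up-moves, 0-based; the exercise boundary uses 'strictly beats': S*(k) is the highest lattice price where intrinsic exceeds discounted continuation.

Δt=0.25743  u=1.21696  d=0.82172  q=0.48979  discount=0.98493
step 7 (expiry): payoffs max(K−S,0) = 116.8679 97.4350 68.6553 26.0329 0.0000 0.0000 0.0000 0.0000
step 6: (k=6,j=0): S=49.1677, K−S=108.1023, hold=105.7317 ⇒ V=108.1023 exercise | (k=6,j=1): S=72.8166, K−S=84.4534, hold=82.0828 ⇒ V=84.4534 exercise | (k=6,j=2): S=107.8404, K−S=49.4296, hold=47.0590 ⇒ V=49.4296 exercise | (k=6,j=3): S=159.7100, K−S=0.0000, hold=13.0820 ⇒ V=13.0820 continue | (k=6,j=4): S=236.5282, K−S=0.0000, hold=0.0000 ⇒ V=0.0000 continue | (k=6,j=5): S=350.2947, K−S=0.0000, hold=0.0000 ⇒ V=0.0000 continue | (k=6,j=6): S=518.7814, K−S=0.0000, hold=0.0000 ⇒ V=0.0000 continue  boundary S*=107.8404
step 5: (k=5,j=0): S=59.8350, K−S=97.4350, hold=95.0644 ⇒ V=97.4350 exercise | (k=5,j=1): S=88.6147, K−S=68.6553, hold=66.2846 ⇒ V=68.6553 exercise | (k=5,j=2): S=131.2371, K−S=26.0329, hold=31.1502 ⇒ V=31.1502 continue | (k=5,j=3): S=194.3603, K−S=0.0000, hold=6.5740 ⇒ V=6.5740 continue | (k=5,j=4): S=287.8447, K−S=0.0000, hold=0.0000 ⇒ V=0.0000 continue | (k=5,j=5): S=426.2938, K−S=0.0000, hold=0.0000 ⇒ V=0.0000 continue  boundary S*=88.6147
step 4: (k=4,j=0): S=72.8166, K−S=84.4534, hold=82.0828 ⇒ V=84.4534 exercise | (k=4,j=1): S=107.8404, K−S=49.4296, hold=49.5277 ⇒ V=49.5277 continue | (k=4,j=2): S=159.7100, K−S=0.0000, hold=18.8249 ⇒ V=18.8249 continue | (k=4,j=3): S=236.5282, K−S=0.0000, hold=3.3035 ⇒ V=3.3035 continue | (k=4,j=4): S=350.2947, K−S=0.0000, hold=0.0000 ⇒ V=0.0000 continue  boundary S*=72.8166
step 3: (k=3,j=0): S=88.6147, K−S=68.6553, hold=66.3319 ⇒ V=68.6553 exercise | (k=3,j=1): S=131.2371, K−S=26.0329, hold=33.9699 ⇒ V=33.9699 continue | (k=3,j=2): S=194.3603, K−S=0.0000, hold=11.0535 ⇒ V=11.0535 continue | (k=3,j=3): S=287.8447, K−S=0.0000, hold=1.6601 ⇒ V=1.6601 continue  boundary S*=88.6147
step 2: (k=2,j=0): S=107.8404, K−S=49.4296, hold=50.8879 ⇒ V=50.8879 continue | (k=2,j=1): S=159.7100, K−S=0.0000, hold=22.4028 ⇒ V=22.4028 continue | (k=2,j=2): S=236.5282, K−S=0.0000, hold=6.3554 ⇒ V=6.3554 continue  boundary S*=-
step 1: (k=1,j=0): S=131.2371, K−S=26.0329, hold=36.3794 ⇒ V=36.3794 continue | (k=1,j=1): S=194.3603, K−S=0.0000, hold=14.3237 ⇒ V=14.3237 continue  boundary S*=-
step 0: (k=0,j=0): S=159.7100, K−S=0.0000, hold=25.1912 ⇒ V=25.1912 continue  boundary S*=-

price = 25.1912
boundary = - - - 88.6147 72.8166 88.6147 107.8404
tree:
25.1912
36.3794 14.3237
50.8879 22.4028 6.3554
68.6553 33.9699 11.0535 1.6601
84.4534 49.5277 18.8249 3.3035 0.0000
97.4350 68.6553 31.1502 6.5740 0.0000 0.0000
108.1023 84.4534 49.4296 13.0820 0.0000 0.0000 0.0000
116.8679 97.4350 68.6553 26.0329 0.0000 0.0000 0.0000 0.0000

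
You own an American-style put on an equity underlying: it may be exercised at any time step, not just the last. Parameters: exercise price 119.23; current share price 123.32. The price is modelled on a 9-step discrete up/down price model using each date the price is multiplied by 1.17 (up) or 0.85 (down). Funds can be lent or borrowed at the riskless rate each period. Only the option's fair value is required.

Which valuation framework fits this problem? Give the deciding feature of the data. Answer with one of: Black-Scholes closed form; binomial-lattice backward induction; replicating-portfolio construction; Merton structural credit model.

Key observation: the defining feature is the embedded early-exercise option across 9 discrete dates on the spot-123.32 tree; pricing the strike-119.23 put means working backward with an exercise test at every node.

framework: binomial-lattice backward induction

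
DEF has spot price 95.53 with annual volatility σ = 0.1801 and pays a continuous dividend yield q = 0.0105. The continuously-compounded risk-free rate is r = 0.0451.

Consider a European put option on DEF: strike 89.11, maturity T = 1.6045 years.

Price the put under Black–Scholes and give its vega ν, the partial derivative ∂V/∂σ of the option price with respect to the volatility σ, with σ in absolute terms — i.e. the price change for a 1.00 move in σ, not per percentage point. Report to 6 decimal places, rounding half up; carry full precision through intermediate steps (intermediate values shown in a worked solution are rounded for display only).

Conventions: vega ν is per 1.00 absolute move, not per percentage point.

σ√T = 0.1801·√1.6045 = 0.228131
d₁ = (ln(S/K) + (r−q+σ²/2)T) / (σ√T) = (ln(95.53/89.11) + (0.0451−0.0105+0.1801²/2)·1.6045) / 0.228131 = (0.069569 + 0.081537) / 0.228131 = 0.662367
d₂ = d₁ − σ√T = 0.662367 − 0.228131 = 0.434237
e^{−rT} = 0.930193
e^{−qT} = 0.983294
N(−d₁) = 0.253868,  N(−d₂) = 0.332058
Put price V = K·e^{−rT}·N(−d₂) − S·e^{−qT}·N(−d₁) = 27.524151 − 23.846846 = 3.677305
φ(d₁) = (1/√(2π))·e^{−d₁²/2} = 0.320362
ν = S·e^{−qT}·φ(d₁)·√T = 38.118336

price = 3.677305
ν = 38.118336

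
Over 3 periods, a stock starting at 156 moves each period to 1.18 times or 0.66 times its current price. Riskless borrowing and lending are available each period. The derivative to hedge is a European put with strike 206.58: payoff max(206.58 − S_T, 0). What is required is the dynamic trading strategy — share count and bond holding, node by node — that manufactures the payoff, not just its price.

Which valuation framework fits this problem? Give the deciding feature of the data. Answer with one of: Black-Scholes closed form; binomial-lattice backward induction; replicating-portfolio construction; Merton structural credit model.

Key observation: since the answer must list Δ and B at each node of the 1.18/0.66 lattice on 156, the replicating-portfolio method — solving the two-state system at every node — is the one that applies.

framework: replicating-portfolio construction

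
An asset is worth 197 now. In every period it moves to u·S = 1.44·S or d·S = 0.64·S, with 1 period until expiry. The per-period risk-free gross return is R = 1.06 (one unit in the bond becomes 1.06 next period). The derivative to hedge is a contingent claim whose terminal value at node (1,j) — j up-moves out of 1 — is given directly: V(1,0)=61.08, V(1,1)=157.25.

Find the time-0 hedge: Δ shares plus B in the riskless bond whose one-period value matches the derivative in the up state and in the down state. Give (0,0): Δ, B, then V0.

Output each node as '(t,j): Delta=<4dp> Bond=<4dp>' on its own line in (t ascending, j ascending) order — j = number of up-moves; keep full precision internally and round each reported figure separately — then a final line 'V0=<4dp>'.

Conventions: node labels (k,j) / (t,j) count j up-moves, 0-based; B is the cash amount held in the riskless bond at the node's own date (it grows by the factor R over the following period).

Since d<R<u, set p* = (R−d)/(u−d) = 0.5250; price each node as the discounted p*-expectation of its children.
Expiry values: V(1,0)=61.0800, V(1,1)=157.2500
Node (0,0) S=197.0000: V=(p*·157.2500+(1−p*)·61.0800)/1.06=105.2540; Δ=(157.2500−61.0800)/(283.6800−126.0800)=0.6102; B=V−Δ·S=-14.9585
Check: Δ(0,0)·S0 + B(0,0) = 105.2540 = V0.

(0,0): Delta=0.6102 Bond=-14.9585
V0=105.2540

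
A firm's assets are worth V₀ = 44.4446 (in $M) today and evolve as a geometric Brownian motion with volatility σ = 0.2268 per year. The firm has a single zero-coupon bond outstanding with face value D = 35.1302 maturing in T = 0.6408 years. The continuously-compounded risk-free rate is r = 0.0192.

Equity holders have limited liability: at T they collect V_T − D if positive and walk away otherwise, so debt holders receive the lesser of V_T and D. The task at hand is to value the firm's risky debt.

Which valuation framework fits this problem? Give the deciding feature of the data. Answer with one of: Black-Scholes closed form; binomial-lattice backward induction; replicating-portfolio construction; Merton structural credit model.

framework: Merton structural credit model

Key observation: the data describe a firm's assets (V₀ = 44.4446, GBM) and a single zero-coupon debt of face 35.1302, so credit quantities follow from equity-as-call in the structural model.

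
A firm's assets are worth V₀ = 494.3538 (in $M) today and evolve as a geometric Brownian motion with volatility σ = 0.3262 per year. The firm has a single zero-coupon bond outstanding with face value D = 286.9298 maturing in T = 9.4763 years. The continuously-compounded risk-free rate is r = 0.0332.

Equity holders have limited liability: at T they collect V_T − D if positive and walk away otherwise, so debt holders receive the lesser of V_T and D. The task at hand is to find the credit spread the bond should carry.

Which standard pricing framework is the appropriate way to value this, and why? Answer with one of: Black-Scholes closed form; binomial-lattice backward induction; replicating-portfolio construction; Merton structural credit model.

Key observation: with the firm-asset dynamics (V₀ = 494.3538) and a single zero-coupon liability of face 286.9298 given, debt value, spread, and default probability all derive from the option view of the balance sheet.

framework: Merton structural credit model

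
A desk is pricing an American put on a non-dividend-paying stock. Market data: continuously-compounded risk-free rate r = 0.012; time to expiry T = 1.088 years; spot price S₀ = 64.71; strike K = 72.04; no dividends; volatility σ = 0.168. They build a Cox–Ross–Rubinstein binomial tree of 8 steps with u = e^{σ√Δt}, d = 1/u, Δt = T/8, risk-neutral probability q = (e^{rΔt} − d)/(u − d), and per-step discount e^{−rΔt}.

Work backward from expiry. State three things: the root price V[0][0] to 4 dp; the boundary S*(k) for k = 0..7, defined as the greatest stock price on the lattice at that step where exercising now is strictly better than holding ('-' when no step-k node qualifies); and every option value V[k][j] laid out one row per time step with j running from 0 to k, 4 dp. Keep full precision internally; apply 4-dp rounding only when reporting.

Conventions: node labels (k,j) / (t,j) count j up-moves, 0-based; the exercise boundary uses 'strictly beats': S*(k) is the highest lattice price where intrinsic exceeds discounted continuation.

Δt=0.13600  u=1.06391  d=0.93992  q=0.49769  discount=0.99837
step 8 (expiry): payoffs max(K−S,0) = 32.6200 27.4199 21.5339 14.8714 7.3300 0.0000 0.0000 0.0000 0.0000
step 7: (k=7,j=0): S=41.9395, K−S=30.1005, hold=29.9830 ⇒ V=30.1005 exercise | (k=7,j=1): S=47.4720, K−S=24.5680, hold=24.4506 ⇒ V=24.5680 exercise | (k=7,j=2): S=53.7342, K−S=18.3058, hold=18.1883 ⇒ V=18.3058 exercise | (k=7,j=3): S=60.8225, K−S=11.2175, hold=11.1000 ⇒ V=11.2175 exercise | (k=7,j=4): S=68.8459, K−S=3.1941, hold=3.6759 ⇒ V=3.6759 continue | (k=7,j=5): S=77.9277, K−S=0.0000, hold=0.0000 ⇒ V=0.0000 continue | (k=7,j=6): S=88.2075, K−S=0.0000, hold=0.0000 ⇒ V=0.0000 continue | (k=7,j=7): S=99.8434, K−S=0.0000, hold=0.0000 ⇒ V=0.0000 continue  boundary S*=60.8225
step 6: (k=6,j=0): S=44.6201, K−S=27.4199, hold=27.3025 ⇒ V=27.4199 exercise | (k=6,j=1): S=50.5061, K−S=21.5339, hold=21.4164 ⇒ V=21.5339 exercise | (k=6,j=2): S=57.1686, K−S=14.8714, hold=14.7539 ⇒ V=14.8714 exercise | (k=6,j=3): S=64.7100, K−S=7.3300, hold=7.4520 ⇒ V=7.4520 continue | (k=6,j=4): S=73.2462, K−S=0.0000, hold=1.8435 ⇒ V=1.8435 continue | (k=6,j=5): S=82.9085, K−S=0.0000, hold=0.0000 ⇒ V=0.0000 continue | (k=6,j=6): S=93.8453, K−S=0.0000, hold=0.0000 ⇒ V=0.0000 continue  boundary S*=57.1686
step 5: (k=5,j=0): S=47.4720, K−S=24.5680, hold=24.4506 ⇒ V=24.5680 exercise | (k=5,j=1): S=53.7342, K−S=18.3058, hold=18.1883 ⇒ V=18.3058 exercise | (k=5,j=2): S=60.8225, K−S=11.2175, hold=11.1606 ⇒ V=11.2175 exercise | (k=5,j=3): S=68.8459, K−S=3.1941, hold=4.6531 ⇒ V=4.6531 continue | (k=5,j=4): S=77.9277, K−S=0.0000, hold=0.9245 ⇒ V=0.9245 continue | (k=5,j=5): S=88.2075, K−S=0.0000, hold=0.0000 ⇒ V=0.0000 continue  boundary S*=60.8225
step 4: (k=4,j=0): S=50.5061, K−S=21.5339, hold=21.4164 ⇒ V=21.5339 exercise | (k=4,j=1): S=57.1686, K−S=14.8714, hold=14.7539 ⇒ V=14.8714 exercise | (k=4,j=2): S=64.7100, K−S=7.3300, hold=7.9375 ⇒ V=7.9375 continue | (k=4,j=3): S=73.2462, K−S=0.0000, hold=2.7928 ⇒ V=2.7928 continue | (k=4,j=4): S=82.9085, K−S=0.0000, hold=0.4636 ⇒ V=0.4636 continue  boundary S*=57.1686
step 3: (k=3,j=0): S=53.7342, K−S=18.3058, hold=18.1883 ⇒ V=18.3058 exercise | (k=3,j=1): S=60.8225, K−S=11.2175, hold=11.4018 ⇒ V=11.4018 continue | (k=3,j=2): S=68.8459, K−S=3.1941, hold=5.3683 ⇒ V=5.3683 continue | (k=3,j=3): S=77.9277, K−S=0.0000, hold=1.6309 ⇒ V=1.6309 continue  boundary S*=53.7342
step 2: (k=2,j=0): S=57.1686, K−S=14.8714, hold=14.8455 ⇒ V=14.8714 exercise | (k=2,j=1): S=64.7100, K−S=7.3300, hold=8.3853 ⇒ V=8.3853 continue | (k=2,j=2): S=73.2462, K−S=0.0000, hold=3.5025 ⇒ V=3.5025 continue  boundary S*=57.1686
step 1: (k=1,j=0): S=60.8225, K−S=11.2175, hold=11.6243 ⇒ V=11.6243 continue | (k=1,j=1): S=68.8459, K−S=3.1941, hold=5.9455 ⇒ V=5.9455 continue  boundary S*=-
step 0: (k=0,j=0): S=64.7100, K−S=7.3300, hold=8.7837 ⇒ V=8.7837 continue  boundary S*=-

price = 8.7837
boundary = - - 57.1686 53.7342 57.1686 60.8225 57.1686 60.8225
tree:
8.7837
11.6243 5.9455
14.8714 8.3853 3.5025
18.3058 11.4018 5.3683 1.6309
21.5339 14.8714 7.9375 2.7928 0.4636
24.5680 18.3058 11.2175 4.6531 0.9245 0.0000
27.4199 21.5339 14.8714 7.4520 1.8435 0.0000 0.0000
30.1005 24.5680 18.3058 11.2175 3.6759 0.0000 0.0000 0.0000
32.6200 27.4199 21.5339 14.8714 7.3300 0.0000 0.0000 0.0000 0.0000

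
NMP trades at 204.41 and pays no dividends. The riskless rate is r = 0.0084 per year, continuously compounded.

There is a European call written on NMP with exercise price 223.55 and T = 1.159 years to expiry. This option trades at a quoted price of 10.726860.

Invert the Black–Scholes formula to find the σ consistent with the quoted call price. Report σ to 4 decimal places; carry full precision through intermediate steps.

sigma = 0.1968

At σ = 0.1968 the Black–Scholes value reproduces the quote:
σ√T = 0.1968·√1.159 = 0.211869
d₁ = (ln(S/K) + (r+σ²/2)T) / (σ√T) = (ln(204.41/223.55) + (0.0084+0.1968²/2)·1.159) / 0.211869 = (-0.089507 + 0.032180) / 0.211869 = -0.270581
d₂ = d₁ − σ√T = -0.270581 − 0.211869 = -0.482449
e^{−rT} = 0.990312
N(d₁) = 0.393357,  N(d₂) = 0.314743
V = S·N(d₁) − K·e^{−rT}·N(d₂) = 80.406070 − 69.679211 = 10.726860 (the observed quote) — the price is monotone increasing in volatility, hence this σ is the only solution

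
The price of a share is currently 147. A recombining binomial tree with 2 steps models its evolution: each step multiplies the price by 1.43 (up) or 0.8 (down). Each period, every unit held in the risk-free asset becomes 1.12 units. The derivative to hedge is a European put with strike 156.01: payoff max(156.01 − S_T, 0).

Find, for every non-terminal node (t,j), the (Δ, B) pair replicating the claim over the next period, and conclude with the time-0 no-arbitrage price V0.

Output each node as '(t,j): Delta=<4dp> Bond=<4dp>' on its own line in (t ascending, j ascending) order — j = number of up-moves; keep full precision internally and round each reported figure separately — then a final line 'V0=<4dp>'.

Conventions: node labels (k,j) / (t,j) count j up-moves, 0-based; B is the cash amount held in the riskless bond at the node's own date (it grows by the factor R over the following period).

(0,0): Delta=-0.2938 Bond=55.1419
(1,0): Delta=-0.8359 Bond=125.5101
(1,1): Delta=0.0000 Bond=0.0000
V0=11.9538

No-arbitrage ⇒ martingale measure with p* = (R−d)/(u−d) = 0.5079.
Expiry values: V(2,0)=61.9300, V(2,1)=0.0000, V(2,2)=0.0000
  t=1,j=0: stock 117.6000 → up 168.1680 (V=0.0000), down 94.0800 (V=61.9300). Price 27.2085; hedge Δ=-0.8359, bond B=125.5101.
  t=1,j=1: stock 210.2100 → up 300.6003 (V=0.0000), down 168.1680 (V=0.0000). Price 0.0000; hedge Δ=0.0000, bond B=0.0000.
  t=0,j=0: stock 147.0000 → up 210.2100 (V=0.0000), down 117.6000 (V=27.2085). Price 11.9538; hedge Δ=-0.2938, bond B=55.1419.
Verification: the root portfolio costs Δ(0,0)·S0 + B(0,0) = 11.9538, matching V0.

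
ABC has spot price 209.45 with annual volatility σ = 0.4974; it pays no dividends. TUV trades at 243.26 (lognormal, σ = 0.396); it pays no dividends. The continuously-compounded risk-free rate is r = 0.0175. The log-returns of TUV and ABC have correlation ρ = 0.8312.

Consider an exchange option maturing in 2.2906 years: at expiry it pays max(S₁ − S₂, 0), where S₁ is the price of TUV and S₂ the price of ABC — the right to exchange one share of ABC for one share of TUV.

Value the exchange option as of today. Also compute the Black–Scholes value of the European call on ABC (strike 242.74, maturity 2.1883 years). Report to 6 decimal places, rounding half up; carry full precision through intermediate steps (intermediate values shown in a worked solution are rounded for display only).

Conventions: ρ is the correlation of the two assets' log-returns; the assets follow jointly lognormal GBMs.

σ_eff = √(σ₁² + σ₂² − 2ρσ₁σ₂) = √(0.396² + 0.4974² − 2·0.8312·0.396·0.4974) = 0.277091
d₁ = (ln(S₁/S₂) + (q₂ − q₁ + σ_eff²/2)T) / (σ_eff√T) = (ln(243.26/209.45) + (0.0 − 0.0 + 0.038390)·2.2906) / 0.419369 = 0.566520
d₂ = d₁ − σ_eff√T = 0.566520 − 0.419369 = 0.147151
N(d₁) = 0.714480,  N(d₂) = 0.558494
V = S₁·e^{−q₁T}·N(d₁) − S₂·e^{−q₂T}·N(d₂) = 173.804370 − 116.976488 = 56.827883
[vanilla: ABC call K=242.74]
σ√T = 0.4974·√2.1883 = 0.735799
d₁ = (ln(S/K) + (r+σ²/2)T) / (σ√T) = (ln(209.45/242.74) + (0.0175+0.4974²/2)·2.1883) / 0.735799 = (-0.147506 + 0.308995) / 0.735799 = 0.219475
d₂ = d₁ − σ√T = 0.219475 − 0.735799 = -0.516324
e^{−rT} = 0.962429
N(d₁) = 0.586860,  N(d₂) = 0.302814
price = S·N(d₁) − K·e^{−rT}·N(d₂) = 122.917822 − 70.743406 = 52.174416

exchange price = 56.827883
price(ABC call K=242.74) = 52.174416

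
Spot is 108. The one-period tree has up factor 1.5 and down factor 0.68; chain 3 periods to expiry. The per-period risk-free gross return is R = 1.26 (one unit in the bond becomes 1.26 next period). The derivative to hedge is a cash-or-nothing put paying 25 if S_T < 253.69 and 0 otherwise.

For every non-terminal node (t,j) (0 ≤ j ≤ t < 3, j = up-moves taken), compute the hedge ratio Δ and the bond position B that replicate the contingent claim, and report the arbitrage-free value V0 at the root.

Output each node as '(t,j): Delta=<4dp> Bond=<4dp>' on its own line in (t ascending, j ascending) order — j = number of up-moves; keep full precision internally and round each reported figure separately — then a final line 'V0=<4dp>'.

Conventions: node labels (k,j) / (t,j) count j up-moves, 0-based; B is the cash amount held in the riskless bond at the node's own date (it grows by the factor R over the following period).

The replicating-portfolio and risk-neutral prices coincide; use p* = (1.26−0.68)/(1.5−0.68) = 0.7073 for the latter.
At maturity the claim pays: V(3,0)=25.0000, V(3,1)=25.0000, V(3,2)=25.0000, V(3,3)=0.0000
(2,0): S=49.9392. Δ = (V_up−V_dn)/(S_up−S_dn) = (25.0000−25.0000)/(74.9088−33.9587) = 0.0000. V = [p*·25.0000 + (1−p*)·25.0000]/1.26 = 19.8413. B = V − Δ·S = 19.8413.
(2,1): S=110.1600. Δ = (V_up−V_dn)/(S_up−S_dn) = (25.0000−25.0000)/(165.2400−74.9088) = 0.0000. V = [p*·25.0000 + (1−p*)·25.0000]/1.26 = 19.8413. B = V − Δ·S = 19.8413.
(2,2): S=243.0000. Δ = (V_up−V_dn)/(S_up−S_dn) = (0.0000−25.0000)/(364.5000−165.2400) = -0.1255. V = [p*·0.0000 + (1−p*)·25.0000]/1.26 = 5.8072. B = V − Δ·S = 36.2950.
(1,0): S=73.4400. Δ = (V_up−V_dn)/(S_up−S_dn) = (19.8413−19.8413)/(110.1600−49.9392) = 0.0000. V = [p*·19.8413 + (1−p*)·19.8413]/1.26 = 15.7470. B = V − Δ·S = 15.7470.
(1,1): S=162.0000. Δ = (V_up−V_dn)/(S_up−S_dn) = (5.8072−19.8413)/(243.0000−110.1600) = -0.1056. V = [p*·5.8072 + (1−p*)·19.8413]/1.26 = 7.8688. B = V − Δ·S = 24.9836.
(0,0): S=108.0000. Δ = (V_up−V_dn)/(S_up−S_dn) = (7.8688−15.7470)/(162.0000−73.4400) = -0.0890. V = [p*·7.8688 + (1−p*)·15.7470]/1.26 = 8.0751. B = V − Δ·S = 17.6827.
Check: Δ(0,0)·S0 + B(0,0) = 8.0751 = V0.

(0,0): Delta=-0.0890 Bond=17.6827
(1,0): Delta=0.0000 Bond=15.7470
(1,1): Delta=-0.1056 Bond=24.9836
(2,0): Delta=0.0000 Bond=19.8413
(2,1): Delta=0.0000 Bond=19.8413
(2,2): Delta=-0.1255 Bond=36.2950
V0=8.0751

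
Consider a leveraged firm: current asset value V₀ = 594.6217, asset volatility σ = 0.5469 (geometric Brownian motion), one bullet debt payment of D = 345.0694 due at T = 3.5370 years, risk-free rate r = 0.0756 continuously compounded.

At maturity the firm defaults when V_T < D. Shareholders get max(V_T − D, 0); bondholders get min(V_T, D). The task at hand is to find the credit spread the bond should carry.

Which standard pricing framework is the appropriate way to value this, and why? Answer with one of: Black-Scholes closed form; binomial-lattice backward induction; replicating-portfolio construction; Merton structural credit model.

framework: Merton structural credit model

Key observation: assets follow a GBM and default happens iff V_T < 345.0694; valuing claims on that split (equity as a call, risky debt as the residual) is the structural model's definition.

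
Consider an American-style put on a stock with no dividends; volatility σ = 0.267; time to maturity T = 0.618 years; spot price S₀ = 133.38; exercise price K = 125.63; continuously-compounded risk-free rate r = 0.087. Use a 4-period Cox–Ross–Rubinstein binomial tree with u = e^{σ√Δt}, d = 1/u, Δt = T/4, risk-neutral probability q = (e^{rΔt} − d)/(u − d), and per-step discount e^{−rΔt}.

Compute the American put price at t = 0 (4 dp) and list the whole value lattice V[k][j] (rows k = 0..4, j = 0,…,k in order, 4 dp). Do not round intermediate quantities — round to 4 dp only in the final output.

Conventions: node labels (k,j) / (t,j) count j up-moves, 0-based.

price = 5.3935
tree:
5.3935
9.9059 1.6563
17.5031 3.6346 0.0000
28.2757 7.9761 0.0000 0.0000
37.9750 17.5031 0.0000 0.0000 0.0000

Δt=0.15450, u=1.11065, d=0.90037, q=0.53814, disc=e^(-rΔt)=0.98665
k=4 terminal: V=max(K-S,0) → 37.9750 17.5031 0.0000 0.0000 0.0000
k=3: j=0 S=97.3543 intr=28.2757 cont=26.5983 V=28.2757[EX]; j=1 S=120.0915 intr=5.5385 cont=7.9761 V=7.9761[hold]; j=2 S=148.1389 intr=0.0000 cont=0.0000 V=0.0000[hold]; j=3 S=182.7369 intr=0.0000 cont=0.0000 V=0.0000[hold]
k=2: j=0 S=108.1269 intr=17.5031 cont=17.1200 V=17.5031[EX]; j=1 S=133.3800 intr=0.0000 cont=3.6346 V=3.6346[hold]; j=2 S=164.5310 intr=0.0000 cont=0.0000 V=0.0000[hold]
k=1: j=0 S=120.0915 intr=5.5385 cont=9.9059 V=9.9059[hold]; j=1 S=148.1389 intr=0.0000 cont=1.6563 V=1.6563[hold]
k=0: j=0 S=133.3800 intr=0.0000 cont=5.3935 V=5.3935[hold]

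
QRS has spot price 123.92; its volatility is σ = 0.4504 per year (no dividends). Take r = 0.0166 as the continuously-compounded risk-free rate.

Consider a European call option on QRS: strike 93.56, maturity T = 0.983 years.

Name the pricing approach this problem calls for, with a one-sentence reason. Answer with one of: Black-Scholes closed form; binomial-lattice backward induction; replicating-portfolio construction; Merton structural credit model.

framework: Black-Scholes closed form

Key observation: the strike-93.56 call on QRS is European-exercise on a continuously-modelled lognormal underlying, so its value is a single closed-form evaluation.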